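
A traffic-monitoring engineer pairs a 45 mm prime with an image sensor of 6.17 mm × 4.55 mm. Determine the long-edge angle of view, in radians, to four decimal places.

0.1369 rad

Angle of view α = 2·arctan(w/2f) with w = 6.17 mm and f = 45 mm.
w/2f = 0.06856; arctan(0.06856) ≈ 0.0684 rad, so α ≈ 0.1369 rad.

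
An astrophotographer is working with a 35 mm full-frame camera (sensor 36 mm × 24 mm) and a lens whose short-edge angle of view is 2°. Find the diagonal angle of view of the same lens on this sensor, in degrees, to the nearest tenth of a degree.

3.6°

From the short-edge AOV: f = 24 / (2·tan(1°)) = 24 / 0.03491 ≈ 687.4795 mm.
Sensor diagonal = √(36² + 24²) = √1872.0000 ≈ 43.2666 mm.
Diagonal AOV = 2·arctan(43.2666 / (2 × 687.4795)) = 2·arctan(0.03147) ≈ 3.6047°.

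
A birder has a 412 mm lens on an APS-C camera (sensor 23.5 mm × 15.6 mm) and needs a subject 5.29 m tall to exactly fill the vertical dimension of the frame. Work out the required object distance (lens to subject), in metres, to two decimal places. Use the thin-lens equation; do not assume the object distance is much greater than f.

140.12 m

W: 5.29 m = 5290 mm.
Magnification m = h/W = dᵢ/dₒ; combined with 1/f = 1/dₒ + 1/dᵢ this gives dₒ = f·(1 + W/h).
dₒ = 412 mm × (1 + 5290/15.6) = 412 × 340.1026 ≈ 140122.256 mm = 140.122 m.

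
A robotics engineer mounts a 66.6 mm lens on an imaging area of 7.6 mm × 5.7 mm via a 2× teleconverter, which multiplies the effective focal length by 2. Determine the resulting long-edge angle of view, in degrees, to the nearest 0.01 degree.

Effective focal length f = 66.6 × 2 = 133.2 mm.
α = 2·arctan(7.6 / (2 × 133.2)) = 2·arctan(0.02853) ≈ 3.2682°.

3.27°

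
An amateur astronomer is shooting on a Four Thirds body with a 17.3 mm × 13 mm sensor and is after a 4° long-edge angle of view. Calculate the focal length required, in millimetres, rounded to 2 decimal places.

247.70 mm

From α = 2·arctan(w/2f) we get f = w / (2·tan(α/2)).
With w = 17.3 mm and α/2 = 2°, tan(α/2) ≈ 0.03492, so f ≈ 17.3 / 0.06984 ≈ 247.7036 mm.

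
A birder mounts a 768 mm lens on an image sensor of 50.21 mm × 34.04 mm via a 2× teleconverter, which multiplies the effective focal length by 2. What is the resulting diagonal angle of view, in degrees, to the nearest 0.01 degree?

Effective focal length f = 768 × 2 = 1536 mm.
Sensor diagonal = √(50.21² + 34.04²) = √3679.7657 ≈ 60.6611 mm.
α = 2·arctan(60.661 / (2 × 1536)) = 2·arctan(0.01975) ≈ 2.2625°.

2.26°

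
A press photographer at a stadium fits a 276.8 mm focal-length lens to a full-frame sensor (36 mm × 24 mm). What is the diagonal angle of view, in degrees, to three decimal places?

Sensor diagonal = √(36² + 24²) = √1872.0000 ≈ 43.2666 mm.
Angle of view α = 2·arctan(d/2f) with d = 43.2666 mm and f = 276.8 mm.
d/2f = 0.07816; arctan(0.07816) ≈ 4.4689°, so α ≈ 8.9377°.

8.938°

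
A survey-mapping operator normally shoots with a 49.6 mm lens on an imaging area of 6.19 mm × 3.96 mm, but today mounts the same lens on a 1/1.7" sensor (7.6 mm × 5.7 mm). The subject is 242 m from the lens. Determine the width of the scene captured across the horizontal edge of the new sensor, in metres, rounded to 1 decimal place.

37.1 m

The focal length stays 49.6 mm; the relevant sensor dimension is now w = 7.6 mm. Object distance dₒ = 242 m = 242000 mm.
Thin-lens field width W = w·(dₒ − f)/f = 7.6 × (242000 − 49.6)/49.6 ≈ 37073.045 mm = 37.073 m.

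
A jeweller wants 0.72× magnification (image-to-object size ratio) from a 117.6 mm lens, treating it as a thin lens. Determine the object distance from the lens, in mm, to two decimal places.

280.93 mm

With m = dᵢ/dₒ and 1/f = 1/dₒ + 1/dᵢ, substituting dᵢ = m·dₒ gives 1/f = (1 + 1/m)/dₒ, hence dₒ = f·(1 + 1/m).
dₒ = 117.6 × (1 + 1/0.72) = 117.6 × 2.38889 ≈ 280.933 mm.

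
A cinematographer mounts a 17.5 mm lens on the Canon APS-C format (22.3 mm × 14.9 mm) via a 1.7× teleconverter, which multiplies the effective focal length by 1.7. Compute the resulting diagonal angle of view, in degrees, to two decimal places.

48.53°

Effective focal length f = 17.5 × 1.7 = 29.75 mm.
Sensor diagonal = √(22.3² + 14.9²) = √719.3000 ≈ 26.8198 mm.
α = 2·arctan(26.820 / (2 × 29.75)) = 2·arctan(0.45075) ≈ 48.5272°.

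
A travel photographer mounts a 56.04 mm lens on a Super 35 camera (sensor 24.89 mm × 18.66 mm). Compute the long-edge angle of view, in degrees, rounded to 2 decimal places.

Angle of view α = 2·arctan(w/2f) with w = 24.89 mm and f = 56.04 mm.
w/2f = 0.22207; arctan(0.22207) ≈ 12.5207°, so α ≈ 25.0414°.

25.04°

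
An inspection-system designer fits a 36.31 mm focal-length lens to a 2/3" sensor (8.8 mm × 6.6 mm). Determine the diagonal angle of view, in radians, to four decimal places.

0.3007 rad

Sensor diagonal = √(8.8² + 6.6²) = √121.0000 ≈ 11.0000 mm.
Angle of view α = 2·arctan(d/2f) with d = 11.0000 mm and f = 36.31 mm.
d/2f = 0.15147; arctan(0.15147) ≈ 0.1503 rad, so α ≈ 0.3007 rad.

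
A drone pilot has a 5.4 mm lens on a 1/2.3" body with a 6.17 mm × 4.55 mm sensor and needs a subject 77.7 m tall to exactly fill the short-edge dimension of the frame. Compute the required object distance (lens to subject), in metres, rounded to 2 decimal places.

W: 77.7 m = 77700 mm.
Magnification m = h/W = dᵢ/dₒ; combined with 1/f = 1/dₒ + 1/dᵢ this gives dₒ = f·(1 + W/h).
dₒ = 5.4 mm × (1 + 77700/4.55) = 5.4 × 17077.9231 ≈ 92220.785 mm = 92.2208 m.

92.22 m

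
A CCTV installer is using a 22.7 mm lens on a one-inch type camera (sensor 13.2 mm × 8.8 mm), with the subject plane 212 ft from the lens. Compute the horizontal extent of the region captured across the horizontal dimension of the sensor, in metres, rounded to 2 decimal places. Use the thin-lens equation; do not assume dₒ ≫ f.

37.56 m

dₒ: 212 ft × 304.8 mm/ft = 64617.60 mm.
Similar triangles through the lens centre give W/dₒ = w/dᵢ; with 1/f = 1/dₒ + 1/dᵢ this gives W = w·(dₒ − f)/f.
W = 13.2 mm × (64617.6 − 22.7) / 22.7 = 13.2 × 2845.5902 ≈ 37561.791 mm = 37.5618 m.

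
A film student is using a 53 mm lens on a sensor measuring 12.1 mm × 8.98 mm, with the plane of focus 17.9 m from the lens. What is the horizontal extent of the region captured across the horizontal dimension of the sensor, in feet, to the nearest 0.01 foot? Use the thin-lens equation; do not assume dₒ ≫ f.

13.37 ft

dₒ: 17.9 m = 17900 mm.
Similar triangles through the lens centre give W/dₒ = w/dᵢ; with 1/f = 1/dₒ + 1/dᵢ this gives W = w·(dₒ − f)/f.
W = 12.1 mm × (17900 − 53) / 53 = 12.1 × 336.7358 ≈ 4074.504 mm = 4074.504/304.8 ft = 13.3678 ft.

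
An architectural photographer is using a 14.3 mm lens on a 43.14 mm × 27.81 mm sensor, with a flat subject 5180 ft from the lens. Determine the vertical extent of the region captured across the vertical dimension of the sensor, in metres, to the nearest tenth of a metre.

dₒ: 5180 ft × 304.8 mm/ft = 1578863.95 mm.
Similar triangles through the lens centre give W/dₒ = h/dᵢ; with 1/f = 1/dₒ + 1/dᵢ this gives W = h·(dₒ − f)/f.
W = 27.81 mm × (1.57886e+06 − 14.3) / 14.3 = 27.81 × 110409.0664 ≈ 3070476.136 mm = 3070.48 m.

3070.5 m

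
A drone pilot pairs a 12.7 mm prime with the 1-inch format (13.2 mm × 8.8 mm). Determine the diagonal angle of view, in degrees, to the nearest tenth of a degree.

Sensor diagonal = √(13.2² + 8.8²) = √251.6800 ≈ 15.8644 mm.
Angle of view α = 2·arctan(d/2f) with d = 15.8644 mm and f = 12.7 mm.
d/2f = 0.62458; arctan(0.62458) ≈ 31.9882°, so α ≈ 63.9765°.

64.0°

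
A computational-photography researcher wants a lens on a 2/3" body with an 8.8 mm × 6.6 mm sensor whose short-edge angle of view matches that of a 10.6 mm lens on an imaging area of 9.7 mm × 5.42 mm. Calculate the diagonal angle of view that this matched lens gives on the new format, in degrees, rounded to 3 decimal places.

46.158°

Equal short-edge AOV ⇒ f₂ = f₁ · 6.6/5.42 = 10.6 × 1.21771 ≈ 12.9077 mm.
Sensor diagonal = √(8.8² + 6.6²) = √121.0000 ≈ 11.0000 mm.
Diagonal AOV on the new format = 2·arctan(11.0000 / (2 × 12.9077)) = 2·arctan(0.42610) ≈ 46.1578°.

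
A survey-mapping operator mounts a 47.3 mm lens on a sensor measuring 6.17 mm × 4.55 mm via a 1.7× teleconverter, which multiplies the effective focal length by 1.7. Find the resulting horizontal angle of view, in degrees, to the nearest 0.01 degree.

4.39°

Effective focal length f = 47.3 × 1.7 = 80.41 mm.
α = 2·arctan(6.17 / (2 × 80.41)) = 2·arctan(0.03837) ≈ 4.3943°.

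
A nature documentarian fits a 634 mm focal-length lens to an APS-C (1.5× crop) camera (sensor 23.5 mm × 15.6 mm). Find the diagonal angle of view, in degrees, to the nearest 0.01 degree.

Sensor diagonal = √(23.5² + 15.6²) = √795.6100 ≈ 28.2066 mm.
Angle of view α = 2·arctan(d/2f) with d = 28.2066 mm and f = 634 mm.
d/2f = 0.02224; arctan(0.02224) ≈ 1.2743°, so α ≈ 2.5487°.

2.55°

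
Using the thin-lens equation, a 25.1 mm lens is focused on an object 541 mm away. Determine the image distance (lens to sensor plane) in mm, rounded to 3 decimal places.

1/dᵢ = 1/f − 1/dₒ = 1/25.1 − 1/541 = 0.0379922 mm⁻¹.
dᵢ = 1/0.0379922 ≈ 26.3212 mm.

26.321 mm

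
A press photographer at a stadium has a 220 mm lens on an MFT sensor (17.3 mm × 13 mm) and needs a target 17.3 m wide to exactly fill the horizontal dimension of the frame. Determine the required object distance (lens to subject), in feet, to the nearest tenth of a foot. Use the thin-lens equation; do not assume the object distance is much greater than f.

W: 17.3 m = 17300 mm.
Magnification m = w/W = dᵢ/dₒ; combined with 1/f = 1/dₒ + 1/dᵢ this gives dₒ = f·(1 + W/w).
dₒ = 220 mm × (1 + 17300/17.3) = 220 × 1001.0000 ≈ 220220.000 mm = 220220.000/304.8 ft = 722.507 ft.

722.5 ft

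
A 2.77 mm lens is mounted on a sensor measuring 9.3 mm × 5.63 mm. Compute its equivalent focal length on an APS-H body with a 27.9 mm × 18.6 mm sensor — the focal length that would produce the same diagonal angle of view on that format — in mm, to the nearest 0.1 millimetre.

8.5 mm

Sensor diagonal = √(9.3² + 5.63²) = √118.1869 ≈ 10.8714 mm.
Sensor diagonal = √(27.9² + 18.6²) = √1124.3700 ≈ 33.5316 mm.
Equal angle of view means equal diagonal/f ratio, so f₂ = f₁ · (diagonal₂/diagonal₁) = 2.77 × 33.5316/10.8714.
f₂ = 2.77 × 3.08439 ≈ 8.544 mm.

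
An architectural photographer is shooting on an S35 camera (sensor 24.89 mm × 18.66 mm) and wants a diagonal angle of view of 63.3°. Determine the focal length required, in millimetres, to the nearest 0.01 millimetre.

Sensor diagonal = √(24.89² + 18.66²) = √967.7077 ≈ 31.1080 mm.
From α = 2·arctan(d/2f) we get f = d / (2·tan(α/2)).
With d = 31.1080 mm and α/2 = 31.65°, tan(α/2) ≈ 0.61641, so f ≈ 31.1080 / 1.23282 ≈ 25.2333 mm.

25.23 mm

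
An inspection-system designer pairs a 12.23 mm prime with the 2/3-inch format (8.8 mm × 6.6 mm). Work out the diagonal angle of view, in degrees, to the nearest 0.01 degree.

Sensor diagonal = √(8.8² + 6.6²) = √121.0000 ≈ 11.0000 mm.
Angle of view α = 2·arctan(d/2f) with d = 11.0000 mm and f = 12.23 mm.
d/2f = 0.44971; arctan(0.44971) ≈ 24.2141°, so α ≈ 48.4282°.

48.43°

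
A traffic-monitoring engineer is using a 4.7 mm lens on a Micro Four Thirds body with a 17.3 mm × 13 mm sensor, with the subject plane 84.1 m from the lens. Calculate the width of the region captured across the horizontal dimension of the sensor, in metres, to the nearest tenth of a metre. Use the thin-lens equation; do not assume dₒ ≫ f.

dₒ: 84.1 m = 84100 mm.
Similar triangles through the lens centre give W/dₒ = w/dᵢ; with 1/f = 1/dₒ + 1/dᵢ this gives W = w·(dₒ − f)/f.
W = 17.3 mm × (84100 − 4.7) / 4.7 = 17.3 × 17892.6170 ≈ 309542.274 mm = 309.542 m.

309.5 m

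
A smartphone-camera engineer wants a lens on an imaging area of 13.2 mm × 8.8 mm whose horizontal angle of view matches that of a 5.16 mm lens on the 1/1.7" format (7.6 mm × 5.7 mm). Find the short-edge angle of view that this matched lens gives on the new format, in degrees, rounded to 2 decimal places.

Equal horizontal AOV ⇒ f₂ = f₁ · 13.2/7.6 = 5.16 × 1.73684 ≈ 8.9621 mm.
Short-edge AOV on the new format = 2·arctan(8.8 / (2 × 8.9621)) = 2·arctan(0.49096) ≈ 52.2980°.

52.30°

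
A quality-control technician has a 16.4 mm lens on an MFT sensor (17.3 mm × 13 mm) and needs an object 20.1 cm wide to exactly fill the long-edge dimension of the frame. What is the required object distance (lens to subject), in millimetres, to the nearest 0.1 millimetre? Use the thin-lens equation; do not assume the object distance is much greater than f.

206.9 mm

W: 20.1 cm = 201 mm.
Magnification m = w/W = dᵢ/dₒ; combined with 1/f = 1/dₒ + 1/dᵢ this gives dₒ = f·(1 + W/w).
dₒ = 16.4 mm × (1 + 201/17.3) = 16.4 × 12.6185 ≈ 206.943 mm.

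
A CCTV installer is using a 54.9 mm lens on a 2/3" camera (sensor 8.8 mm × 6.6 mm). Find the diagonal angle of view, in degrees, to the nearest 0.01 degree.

11.44°

Sensor diagonal = √(8.8² + 6.6²) = √121.0000 ≈ 11.0000 mm.
Angle of view α = 2·arctan(d/2f) with d = 11.0000 mm and f = 54.9 mm.
d/2f = 0.10018; arctan(0.10018) ≈ 5.7209°, so α ≈ 11.4419°.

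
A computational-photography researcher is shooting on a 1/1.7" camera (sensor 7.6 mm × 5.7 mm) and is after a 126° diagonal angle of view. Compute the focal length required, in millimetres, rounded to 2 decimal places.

Sensor diagonal = √(7.6² + 5.7²) = √90.2500 ≈ 9.5000 mm.
From α = 2·arctan(d/2f) we get f = d / (2·tan(α/2)).
With d = 9.5000 mm and α/2 = 63°, tan(α/2) ≈ 1.96261, so f ≈ 9.5000 / 3.92522 ≈ 2.4202 mm.

2.42 mm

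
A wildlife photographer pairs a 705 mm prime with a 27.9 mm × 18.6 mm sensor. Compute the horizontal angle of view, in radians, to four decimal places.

0.0396 rad

Angle of view α = 2·arctan(w/2f) with w = 27.9 mm and f = 705 mm.
w/2f = 0.01979; arctan(0.01979) ≈ 0.0198 rad, so α ≈ 0.0396 rad.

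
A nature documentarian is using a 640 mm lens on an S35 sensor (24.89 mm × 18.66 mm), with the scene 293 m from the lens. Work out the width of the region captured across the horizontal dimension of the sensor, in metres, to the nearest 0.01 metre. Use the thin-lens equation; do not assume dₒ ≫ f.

dₒ: 293 m = 293000 mm.
Similar triangles through the lens centre give W/dₒ = w/dᵢ; with 1/f = 1/dₒ + 1/dᵢ this gives W = w·(dₒ − f)/f.
W = 24.89 mm × (293000 − 640) / 640 = 24.89 × 456.8125 ≈ 11370.063 mm = 11.3701 m.

11.37 m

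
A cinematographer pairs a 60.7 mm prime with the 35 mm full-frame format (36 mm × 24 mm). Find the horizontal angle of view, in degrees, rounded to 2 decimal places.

Angle of view α = 2·arctan(w/2f) with w = 36 mm and f = 60.7 mm.
w/2f = 0.29654; arctan(0.29654) ≈ 16.5172°, so α ≈ 33.0344°.

33.03°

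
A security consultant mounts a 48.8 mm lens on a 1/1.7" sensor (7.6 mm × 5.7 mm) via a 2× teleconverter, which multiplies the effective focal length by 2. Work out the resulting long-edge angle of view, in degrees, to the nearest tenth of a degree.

Effective focal length f = 48.8 × 2 = 97.6 mm.
α = 2·arctan(7.6 / (2 × 97.6)) = 2·arctan(0.03893) ≈ 4.4593°.

4.5°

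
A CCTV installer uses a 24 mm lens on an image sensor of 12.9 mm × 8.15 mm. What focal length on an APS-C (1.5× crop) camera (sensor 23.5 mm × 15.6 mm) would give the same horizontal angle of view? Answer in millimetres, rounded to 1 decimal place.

43.7 mm

Equal angle of view means equal width/f ratio, so f₂ = f₁ · (width₂/width₁) = 24 × 23.5/12.9.
f₂ = 24 × 1.82171 ≈ 43.721 mm.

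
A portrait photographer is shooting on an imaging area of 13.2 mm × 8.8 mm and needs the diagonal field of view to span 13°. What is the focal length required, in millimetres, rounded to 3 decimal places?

69.620 mm

Sensor diagonal = √(13.2² + 8.8²) = √251.6800 ≈ 15.8644 mm.
From α = 2·arctan(d/2f) we get f = d / (2·tan(α/2)).
With d = 15.8644 mm and α/2 = 6.5°, tan(α/2) ≈ 0.11394, so f ≈ 15.8644 / 0.22787 ≈ 69.6201 mm.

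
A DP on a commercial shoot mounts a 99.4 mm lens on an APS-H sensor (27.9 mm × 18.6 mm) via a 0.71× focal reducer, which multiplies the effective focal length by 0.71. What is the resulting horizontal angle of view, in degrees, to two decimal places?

Effective focal length f = 99.4 × 0.71 = 70.574 mm.
α = 2·arctan(27.9 / (2 × 70.574)) = 2·arctan(0.19766) ≈ 22.3625°.

22.36°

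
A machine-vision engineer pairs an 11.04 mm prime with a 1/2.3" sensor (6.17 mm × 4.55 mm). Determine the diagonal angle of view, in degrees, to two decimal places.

38.29°

Sensor diagonal = √(6.17² + 4.55²) = √58.7714 ≈ 7.6663 mm.
Angle of view α = 2·arctan(d/2f) with d = 7.6663 mm and f = 11.04 mm.
d/2f = 0.34720; arctan(0.34720) ≈ 19.1472°, so α ≈ 38.2943°.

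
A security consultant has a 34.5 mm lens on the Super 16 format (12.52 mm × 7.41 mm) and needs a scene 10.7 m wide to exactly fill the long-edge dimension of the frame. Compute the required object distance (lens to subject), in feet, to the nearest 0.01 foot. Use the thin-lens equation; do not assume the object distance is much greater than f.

W: 10.7 m = 10700 mm.
Magnification m = w/W = dᵢ/dₒ; combined with 1/f = 1/dₒ + 1/dᵢ this gives dₒ = f·(1 + W/w).
dₒ = 34.5 mm × (1 + 10700/12.52) = 34.5 × 855.6326 ≈ 29519.324 mm = 29519.324/304.8 ft = 96.8482 ft.

96.85 ft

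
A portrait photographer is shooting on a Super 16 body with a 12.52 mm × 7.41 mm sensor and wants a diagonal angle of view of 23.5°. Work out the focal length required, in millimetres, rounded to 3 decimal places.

Sensor diagonal = √(12.52² + 7.41²) = √211.6585 ≈ 14.5485 mm.
From α = 2·arctan(d/2f) we get f = d / (2·tan(α/2)).
With d = 14.5485 mm and α/2 = 11.75°, tan(α/2) ≈ 0.20800, so f ≈ 14.5485 / 0.41600 ≈ 34.9723 mm.

34.972 mm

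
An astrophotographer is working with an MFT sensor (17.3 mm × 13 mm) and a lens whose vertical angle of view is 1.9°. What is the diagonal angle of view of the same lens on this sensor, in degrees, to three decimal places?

From the vertical AOV: f = 13 / (2·tan(0.95°)) = 13 / 0.03316 ≈ 391.9878 mm.
Sensor diagonal = √(17.3² + 13²) = √468.2900 ≈ 21.6400 mm.
Diagonal AOV = 2·arctan(21.6400 / (2 × 391.9878)) = 2·arctan(0.02760) ≈ 3.1623°.

3.162°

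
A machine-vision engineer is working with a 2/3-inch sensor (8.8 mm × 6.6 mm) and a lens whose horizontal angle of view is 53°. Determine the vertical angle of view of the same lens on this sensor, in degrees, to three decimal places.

41.005°

From the horizontal AOV: f = 8.8 / (2·tan(26.5°)) = 8.8 / 0.99716 ≈ 8.8250 mm.
Vertical AOV = 2·arctan(6.6 / (2 × 8.8250)) = 2·arctan(0.37394) ≈ 41.0052°.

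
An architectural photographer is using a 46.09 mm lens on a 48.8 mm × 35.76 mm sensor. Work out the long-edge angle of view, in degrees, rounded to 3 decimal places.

Angle of view α = 2·arctan(w/2f) with w = 48.8 mm and f = 46.09 mm.
w/2f = 0.52940; arctan(0.52940) ≈ 27.8967°, so α ≈ 55.7934°.

55.793°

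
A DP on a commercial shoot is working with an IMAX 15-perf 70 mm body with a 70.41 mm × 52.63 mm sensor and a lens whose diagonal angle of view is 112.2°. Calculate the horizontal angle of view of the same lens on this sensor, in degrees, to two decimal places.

Sensor diagonal = √(70.41² + 52.63²) = √7727.4850 ≈ 87.9061 mm.
From the diagonal AOV: f = 87.9061 / (2·tan(56.1°)) = 87.9061 / 2.97631 ≈ 29.5352 mm.
Horizontal AOV = 2·arctan(70.41 / (2 × 29.5352)) = 2·arctan(1.19197) ≈ 100.0101°.

100.01°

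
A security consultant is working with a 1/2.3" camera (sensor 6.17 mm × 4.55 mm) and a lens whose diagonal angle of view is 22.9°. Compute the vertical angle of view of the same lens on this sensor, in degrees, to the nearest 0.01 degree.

Sensor diagonal = √(6.17² + 4.55²) = √58.7714 ≈ 7.6663 mm.
From the diagonal AOV: f = 7.6663 / (2·tan(11.45°)) = 7.6663 / 0.40509 ≈ 18.9249 mm.
Vertical AOV = 2·arctan(4.55 / (2 × 18.9249)) = 2·arctan(0.12021) ≈ 13.7095°.

13.71°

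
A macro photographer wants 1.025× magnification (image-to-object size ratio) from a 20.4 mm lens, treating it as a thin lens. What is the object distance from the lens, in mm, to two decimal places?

40.30 mm

With m = dᵢ/dₒ and 1/f = 1/dₒ + 1/dᵢ, substituting dᵢ = m·dₒ gives 1/f = (1 + 1/m)/dₒ, hence dₒ = f·(1 + 1/m).
dₒ = 20.4 × (1 + 1/1.025) = 20.4 × 1.97561 ≈ 40.302 mm.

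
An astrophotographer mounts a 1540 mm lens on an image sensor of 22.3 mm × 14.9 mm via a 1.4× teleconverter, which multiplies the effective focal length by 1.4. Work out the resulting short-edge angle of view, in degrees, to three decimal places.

0.396°

Effective focal length f = 1540 × 1.4 = 2156 mm.
α = 2·arctan(14.9 / (2 × 2156)) = 2·arctan(0.00346) ≈ 0.3960°.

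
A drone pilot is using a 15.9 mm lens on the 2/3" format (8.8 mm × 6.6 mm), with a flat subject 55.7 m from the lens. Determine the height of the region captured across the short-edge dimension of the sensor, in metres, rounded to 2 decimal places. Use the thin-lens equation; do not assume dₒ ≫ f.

23.11 m

dₒ: 55.7 m = 55700 mm.
Similar triangles through the lens centre give W/dₒ = h/dᵢ; with 1/f = 1/dₒ + 1/dᵢ this gives W = h·(dₒ − f)/f.
W = 6.6 mm × (55700 − 15.9) / 15.9 = 6.6 × 3502.1447 ≈ 23114.155 mm = 23.1142 m.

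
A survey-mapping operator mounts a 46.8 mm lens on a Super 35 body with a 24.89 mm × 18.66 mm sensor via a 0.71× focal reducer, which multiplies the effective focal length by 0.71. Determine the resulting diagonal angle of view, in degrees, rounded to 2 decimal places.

Effective focal length f = 46.8 × 0.71 = 33.228 mm.
Sensor diagonal = √(24.89² + 18.66²) = √967.7077 ≈ 31.1080 mm.
α = 2·arctan(31.108 / (2 × 33.228)) = 2·arctan(0.46810) ≈ 50.1685°.

50.17°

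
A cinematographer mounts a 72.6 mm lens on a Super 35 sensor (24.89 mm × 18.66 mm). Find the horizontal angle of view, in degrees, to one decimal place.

Angle of view α = 2·arctan(w/2f) with w = 24.89 mm and f = 72.6 mm.
w/2f = 0.17142; arctan(0.17142) ≈ 9.7270°, so α ≈ 19.4541°.

19.5°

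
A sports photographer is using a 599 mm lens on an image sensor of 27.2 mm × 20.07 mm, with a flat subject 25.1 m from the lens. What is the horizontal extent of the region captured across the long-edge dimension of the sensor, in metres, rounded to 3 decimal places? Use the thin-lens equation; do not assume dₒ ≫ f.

1.113 m

dₒ: 25.1 m = 25100 mm.
Similar triangles through the lens centre give W/dₒ = w/dᵢ; with 1/f = 1/dₒ + 1/dᵢ this gives W = w·(dₒ − f)/f.
W = 27.2 mm × (25100 − 599) / 599 = 27.2 × 40.9032 ≈ 1112.566 mm = 1.11257 m.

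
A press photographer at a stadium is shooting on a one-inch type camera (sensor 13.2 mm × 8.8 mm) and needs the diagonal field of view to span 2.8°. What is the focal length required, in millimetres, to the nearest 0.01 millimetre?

324.57 mm

Sensor diagonal = √(13.2² + 8.8²) = √251.6800 ≈ 15.8644 mm.
From α = 2·arctan(d/2f) we get f = d / (2·tan(α/2)).
With d = 15.8644 mm and α/2 = 1.4°, tan(α/2) ≈ 0.02444, so f ≈ 15.8644 / 0.04888 ≈ 324.5656 mm.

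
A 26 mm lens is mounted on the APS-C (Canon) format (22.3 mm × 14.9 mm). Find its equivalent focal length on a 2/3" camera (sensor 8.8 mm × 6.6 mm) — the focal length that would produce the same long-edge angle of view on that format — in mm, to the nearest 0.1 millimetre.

10.3 mm

Equal angle of view means equal width/f ratio, so f₂ = f₁ · (width₂/width₁) = 26 × 8.8/22.3.
f₂ = 26 × 0.39462 ≈ 10.260 mm.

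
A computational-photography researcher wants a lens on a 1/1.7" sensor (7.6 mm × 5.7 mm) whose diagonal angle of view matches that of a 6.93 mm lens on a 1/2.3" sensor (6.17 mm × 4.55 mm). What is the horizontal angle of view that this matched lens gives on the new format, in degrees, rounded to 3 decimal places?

Sensor diagonal = √(6.17² + 4.55²) = √58.7714 ≈ 7.6663 mm.
Sensor diagonal = √(7.6² + 5.7²) = √90.2500 ≈ 9.5000 mm.
Equal diagonal AOV ⇒ f₂ = f₁ · 9.5000/7.6663 = 6.93 × 1.23920 ≈ 8.5876 mm.
Horizontal AOV on the new format = 2·arctan(7.6 / (2 × 8.5876)) = 2·arctan(0.44250) ≈ 47.7384°.

47.738°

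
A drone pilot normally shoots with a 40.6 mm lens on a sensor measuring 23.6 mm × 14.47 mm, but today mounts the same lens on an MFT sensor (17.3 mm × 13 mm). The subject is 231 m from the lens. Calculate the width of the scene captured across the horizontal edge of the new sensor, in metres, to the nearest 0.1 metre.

98.4 m

The focal length stays 40.6 mm; the relevant sensor dimension is now w = 17.3 mm. Object distance dₒ = 231 m = 231000 mm.
Thin-lens field width W = w·(dₒ − f)/f = 17.3 × (231000 − 40.6)/40.6 ≈ 98413.734 mm = 98.4137 m.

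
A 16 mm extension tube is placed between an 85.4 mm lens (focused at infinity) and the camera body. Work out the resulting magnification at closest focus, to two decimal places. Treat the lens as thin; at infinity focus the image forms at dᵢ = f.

The tube moves the image plane from f to f + e, so dᵢ = 85.4 + 16 = 101.4 mm. Focus is achieved when 1/f = 1/dₒ + 1/dᵢ, giving dₒ = 1/(1/f − 1/(f+e)).
Magnification m = dᵢ/dₒ = (f+e)·(1/f − 1/(f+e)) = e/f = 16/85.4 ≈ 0.1874.

0.19×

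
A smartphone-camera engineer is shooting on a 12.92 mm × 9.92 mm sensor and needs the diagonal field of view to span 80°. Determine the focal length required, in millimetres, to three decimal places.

9.706 mm

Sensor diagonal = √(12.92² + 9.92²) = √265.3328 ≈ 16.2890 mm.
From α = 2·arctan(d/2f) we get f = d / (2·tan(α/2)).
With d = 16.2890 mm and α/2 = 40°, tan(α/2) ≈ 0.83910, so f ≈ 16.2890 / 1.67820 ≈ 9.7063 mm.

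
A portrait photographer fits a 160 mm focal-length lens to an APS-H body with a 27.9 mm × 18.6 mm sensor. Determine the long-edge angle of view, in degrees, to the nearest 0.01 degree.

Angle of view α = 2·arctan(w/2f) with w = 27.9 mm and f = 160 mm.
w/2f = 0.08719; arctan(0.08719) ≈ 4.9829°, so α ≈ 9.9658°.

9.97°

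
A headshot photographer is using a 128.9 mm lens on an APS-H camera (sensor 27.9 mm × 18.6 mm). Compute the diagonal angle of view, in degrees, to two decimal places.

Sensor diagonal = √(27.9² + 18.6²) = √1124.3700 ≈ 33.5316 mm.
Angle of view α = 2·arctan(d/2f) with d = 33.5316 mm and f = 128.9 mm.
d/2f = 0.13007; arctan(0.13007) ≈ 7.4108°, so α ≈ 14.8215°.

14.82°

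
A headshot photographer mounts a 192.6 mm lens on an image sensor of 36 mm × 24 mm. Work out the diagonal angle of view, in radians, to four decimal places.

Sensor diagonal = √(36² + 24²) = √1872.0000 ≈ 43.2666 mm.
Angle of view α = 2·arctan(d/2f) with d = 43.2666 mm and f = 192.6 mm.
d/2f = 0.11232; arctan(0.11232) ≈ 0.1119 rad, so α ≈ 0.2237 rad.

0.2237 rad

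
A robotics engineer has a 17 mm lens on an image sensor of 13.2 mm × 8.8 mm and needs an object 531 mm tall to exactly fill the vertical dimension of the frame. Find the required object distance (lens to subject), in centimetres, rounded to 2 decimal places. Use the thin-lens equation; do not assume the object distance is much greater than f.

104.28 cm

Magnification m = h/W = dᵢ/dₒ; combined with 1/f = 1/dₒ + 1/dᵢ this gives dₒ = f·(1 + W/h).
dₒ = 17 mm × (1 + 531/8.8) = 17 × 61.3409 ≈ 1042.795 mm = 104.28 cm.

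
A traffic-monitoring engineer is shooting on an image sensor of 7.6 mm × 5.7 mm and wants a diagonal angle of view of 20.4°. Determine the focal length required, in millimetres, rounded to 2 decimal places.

26.40 mm

Sensor diagonal = √(7.6² + 5.7²) = √90.2500 ≈ 9.5000 mm.
From α = 2·arctan(d/2f) we get f = d / (2·tan(α/2)).
With d = 9.5000 mm and α/2 = 10.2°, tan(α/2) ≈ 0.17993, so f ≈ 9.5000 / 0.35986 ≈ 26.3994 mm.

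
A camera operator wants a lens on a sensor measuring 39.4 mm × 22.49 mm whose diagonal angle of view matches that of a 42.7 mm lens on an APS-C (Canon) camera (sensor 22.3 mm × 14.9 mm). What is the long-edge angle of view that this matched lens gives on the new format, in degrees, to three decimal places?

30.512°

Sensor diagonal = √(22.3² + 14.9²) = √719.3000 ≈ 26.8198 mm.
Sensor diagonal = √(39.4² + 22.49²) = √2058.1601 ≈ 45.3669 mm.
Equal diagonal AOV ⇒ f₂ = f₁ · 45.3669/26.8198 = 42.7 × 1.69155 ≈ 72.2291 mm.
Long-edge AOV on the new format = 2·arctan(39.4 / (2 × 72.2291)) = 2·arctan(0.27274) ≈ 30.5119°.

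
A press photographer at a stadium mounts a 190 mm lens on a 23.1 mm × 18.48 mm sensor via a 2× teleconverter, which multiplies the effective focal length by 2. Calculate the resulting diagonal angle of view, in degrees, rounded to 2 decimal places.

Effective focal length f = 190 × 2 = 380 mm.
Sensor diagonal = √(23.1² + 18.48²) = √875.1204 ≈ 29.5824 mm.
α = 2·arctan(29.582 / (2 × 380)) = 2·arctan(0.03892) ≈ 4.4581°.

4.46°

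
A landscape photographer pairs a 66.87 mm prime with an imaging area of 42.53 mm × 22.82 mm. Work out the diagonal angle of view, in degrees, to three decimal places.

39.688°

Sensor diagonal = √(42.53² + 22.82²) = √2329.5533 ≈ 48.2654 mm.
Angle of view α = 2·arctan(d/2f) with d = 48.2654 mm and f = 66.87 mm.
d/2f = 0.36089; arctan(0.36089) ≈ 19.8440°, so α ≈ 39.6880°.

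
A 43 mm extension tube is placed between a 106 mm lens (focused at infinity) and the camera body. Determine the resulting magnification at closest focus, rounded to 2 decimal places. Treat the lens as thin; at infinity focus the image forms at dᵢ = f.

0.41×

The tube moves the image plane from f to f + e, so dᵢ = 106 + 43 = 149 mm. Focus is achieved when 1/f = 1/dₒ + 1/dᵢ, giving dₒ = 1/(1/f − 1/(f+e)).
Magnification m = dᵢ/dₒ = (f+e)·(1/f − 1/(f+e)) = e/f = 43/106 ≈ 0.4057.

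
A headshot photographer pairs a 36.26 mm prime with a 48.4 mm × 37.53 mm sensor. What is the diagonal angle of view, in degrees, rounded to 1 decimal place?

80.4°

Sensor diagonal = √(48.4² + 37.53²) = √3751.0609 ≈ 61.2459 mm.
Angle of view α = 2·arctan(d/2f) with d = 61.2459 mm and f = 36.26 mm.
d/2f = 0.84454; arctan(0.84454) ≈ 40.1824°, so α ≈ 80.3647°.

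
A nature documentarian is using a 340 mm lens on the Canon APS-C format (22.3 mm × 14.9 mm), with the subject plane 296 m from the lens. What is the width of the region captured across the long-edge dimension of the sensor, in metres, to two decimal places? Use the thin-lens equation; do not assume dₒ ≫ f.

dₒ: 296 m = 296000 mm.
Similar triangles through the lens centre give W/dₒ = w/dᵢ; with 1/f = 1/dₒ + 1/dᵢ this gives W = w·(dₒ − f)/f.
W = 22.3 mm × (296000 − 340) / 340 = 22.3 × 869.5882 ≈ 19391.818 mm = 19.3918 m.

19.39 m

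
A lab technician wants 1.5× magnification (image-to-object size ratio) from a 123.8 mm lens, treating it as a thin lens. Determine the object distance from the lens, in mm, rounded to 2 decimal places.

With m = dᵢ/dₒ and 1/f = 1/dₒ + 1/dᵢ, substituting dᵢ = m·dₒ gives 1/f = (1 + 1/m)/dₒ, hence dₒ = f·(1 + 1/m).
dₒ = 123.8 × (1 + 1/1.5) = 123.8 × 1.66667 ≈ 206.333 mm.

206.33 mm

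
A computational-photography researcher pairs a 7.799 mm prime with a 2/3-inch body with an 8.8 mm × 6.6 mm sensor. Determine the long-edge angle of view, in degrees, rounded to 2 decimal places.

Angle of view α = 2·arctan(w/2f) with w = 8.8 mm and f = 7.799 mm.
w/2f = 0.56417; arctan(0.56417) ≈ 29.4306°, so α ≈ 58.8612°.

58.86°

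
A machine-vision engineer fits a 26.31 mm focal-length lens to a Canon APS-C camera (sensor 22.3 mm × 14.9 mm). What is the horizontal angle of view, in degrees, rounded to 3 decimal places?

45.934°

Angle of view α = 2·arctan(w/2f) with w = 22.3 mm and f = 26.31 mm.
w/2f = 0.42379; arctan(0.42379) ≈ 22.9669°, so α ≈ 45.9338°.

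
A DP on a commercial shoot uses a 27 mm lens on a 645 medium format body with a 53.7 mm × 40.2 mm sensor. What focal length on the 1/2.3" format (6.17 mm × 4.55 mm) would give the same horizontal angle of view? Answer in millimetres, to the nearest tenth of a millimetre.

Equal angle of view means equal width/f ratio, so f₂ = f₁ · (width₂/width₁) = 27 × 6.17/53.7.
f₂ = 27 × 0.11490 ≈ 3.102 mm.

3.1 mm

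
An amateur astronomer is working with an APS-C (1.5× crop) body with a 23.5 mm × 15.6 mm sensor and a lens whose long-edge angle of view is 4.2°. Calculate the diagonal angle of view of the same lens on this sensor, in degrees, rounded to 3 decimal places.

5.040°

From the long-edge AOV: f = 23.5 / (2·tan(2.1°)) = 23.5 / 0.07334 ≈ 320.4400 mm.
Sensor diagonal = √(23.5² + 15.6²) = √795.6100 ≈ 28.2066 mm.
Diagonal AOV = 2·arctan(28.2066 / (2 × 320.4400)) = 2·arctan(0.04401) ≈ 5.0402°.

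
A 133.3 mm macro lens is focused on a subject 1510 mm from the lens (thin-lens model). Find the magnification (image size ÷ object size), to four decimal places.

Thin lens: 1/f = 1/dₒ + 1/dᵢ → 1/dᵢ = 1/133.3 − 1/1510 = 0.0068396 mm⁻¹, so dᵢ ≈ 146.2069 mm.
Magnification m = dᵢ/dₒ = 146.2069/1510 ≈ 0.09683.

0.0968×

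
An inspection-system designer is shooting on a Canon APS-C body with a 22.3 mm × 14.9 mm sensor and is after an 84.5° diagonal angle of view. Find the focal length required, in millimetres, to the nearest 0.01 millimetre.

Sensor diagonal = √(22.3² + 14.9²) = √719.3000 ≈ 26.8198 mm.
From α = 2·arctan(d/2f) we get f = d / (2·tan(α/2)).
With d = 26.8198 mm and α/2 = 42.25°, tan(α/2) ≈ 0.90834, so f ≈ 26.8198 / 1.81667 ≈ 14.7631 mm.

14.76 mm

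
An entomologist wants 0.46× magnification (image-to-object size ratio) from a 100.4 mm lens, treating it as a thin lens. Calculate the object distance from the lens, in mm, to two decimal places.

With m = dᵢ/dₒ and 1/f = 1/dₒ + 1/dᵢ, substituting dᵢ = m·dₒ gives 1/f = (1 + 1/m)/dₒ, hence dₒ = f·(1 + 1/m).
dₒ = 100.4 × (1 + 1/0.46) = 100.4 × 3.17391 ≈ 318.661 mm.

318.66 mm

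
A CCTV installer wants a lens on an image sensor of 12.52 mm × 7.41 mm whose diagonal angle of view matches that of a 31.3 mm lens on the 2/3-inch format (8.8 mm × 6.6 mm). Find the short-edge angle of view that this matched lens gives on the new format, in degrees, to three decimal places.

10.229°

Sensor diagonal = √(8.8² + 6.6²) = √121.0000 ≈ 11.0000 mm.
Sensor diagonal = √(12.52² + 7.41²) = √211.6585 ≈ 14.5485 mm.
Equal diagonal AOV ⇒ f₂ = f₁ · 14.5485/11.0000 = 31.3 × 1.32259 ≈ 41.3971 mm.
Short-edge AOV on the new format = 2·arctan(7.41 / (2 × 41.3971)) = 2·arctan(0.08950) ≈ 10.2286°.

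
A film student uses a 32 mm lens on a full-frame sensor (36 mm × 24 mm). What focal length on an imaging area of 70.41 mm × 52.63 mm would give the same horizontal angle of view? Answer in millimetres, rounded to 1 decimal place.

62.6 mm

Equal angle of view means equal width/f ratio, so f₂ = f₁ · (width₂/width₁) = 32 × 70.41/36.
f₂ = 32 × 1.95583 ≈ 62.587 mm.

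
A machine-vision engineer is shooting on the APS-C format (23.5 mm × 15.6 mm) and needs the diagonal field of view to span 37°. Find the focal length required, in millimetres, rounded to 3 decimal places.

42.150 mm

Sensor diagonal = √(23.5² + 15.6²) = √795.6100 ≈ 28.2066 mm.
From α = 2·arctan(d/2f) we get f = d / (2·tan(α/2)).
With d = 28.2066 mm and α/2 = 18.5°, tan(α/2) ≈ 0.33460, so f ≈ 28.2066 / 0.66919 ≈ 42.1503 mm.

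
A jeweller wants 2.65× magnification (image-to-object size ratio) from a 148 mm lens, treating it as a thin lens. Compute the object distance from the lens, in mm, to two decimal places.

With m = dᵢ/dₒ and 1/f = 1/dₒ + 1/dᵢ, substituting dᵢ = m·dₒ gives 1/f = (1 + 1/m)/dₒ, hence dₒ = f·(1 + 1/m).
dₒ = 148 × (1 + 1/2.65) = 148 × 1.37736 ≈ 203.849 mm.

203.85 mm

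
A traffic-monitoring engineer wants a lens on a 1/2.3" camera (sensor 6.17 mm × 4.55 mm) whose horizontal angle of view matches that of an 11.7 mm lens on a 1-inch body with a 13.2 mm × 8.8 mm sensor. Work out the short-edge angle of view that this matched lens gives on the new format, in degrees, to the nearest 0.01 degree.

45.17°

Equal horizontal AOV ⇒ f₂ = f₁ · 6.17/13.2 = 11.7 × 0.46742 ≈ 5.4689 mm.
Short-edge AOV on the new format = 2·arctan(4.55 / (2 × 5.4689)) = 2·arctan(0.41599) ≈ 45.1738°.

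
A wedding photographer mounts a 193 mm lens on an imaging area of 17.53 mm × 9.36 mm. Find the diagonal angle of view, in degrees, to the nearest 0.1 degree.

5.9°

Sensor diagonal = √(17.53² + 9.36²) = √394.9105 ≈ 19.8724 mm.
Angle of view α = 2·arctan(d/2f) with d = 19.8724 mm and f = 193 mm.
d/2f = 0.05148; arctan(0.05148) ≈ 2.9471°, so α ≈ 5.8943°.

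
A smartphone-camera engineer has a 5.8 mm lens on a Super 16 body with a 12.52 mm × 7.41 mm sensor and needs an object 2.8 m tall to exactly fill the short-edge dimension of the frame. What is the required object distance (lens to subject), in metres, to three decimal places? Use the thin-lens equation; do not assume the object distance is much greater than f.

2.197 m

W: 2.8 m = 2800 mm.
Magnification m = h/W = dᵢ/dₒ; combined with 1/f = 1/dₒ + 1/dᵢ this gives dₒ = f·(1 + W/h).
dₒ = 5.8 mm × (1 + 2800/7.41) = 5.8 × 378.8677 ≈ 2197.433 mm = 2.19743 m.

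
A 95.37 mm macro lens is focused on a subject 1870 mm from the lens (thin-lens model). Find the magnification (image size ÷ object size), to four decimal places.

0.0537×

Thin lens: 1/f = 1/dₒ + 1/dᵢ → 1/dᵢ = 1/95.37 − 1/1870 = 0.0099507 mm⁻¹, so dᵢ ≈ 100.4953 mm.
Magnification m = dᵢ/dₒ = 100.4953/1870 ≈ 0.05374.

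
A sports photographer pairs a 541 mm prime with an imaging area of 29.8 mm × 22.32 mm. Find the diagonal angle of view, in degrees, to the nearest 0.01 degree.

3.94°

Sensor diagonal = √(29.8² + 22.32²) = √1386.2224 ≈ 37.2320 mm.
Angle of view α = 2·arctan(d/2f) with d = 37.2320 mm and f = 541 mm.
d/2f = 0.03441; arctan(0.03441) ≈ 1.9708°, so α ≈ 3.9416°.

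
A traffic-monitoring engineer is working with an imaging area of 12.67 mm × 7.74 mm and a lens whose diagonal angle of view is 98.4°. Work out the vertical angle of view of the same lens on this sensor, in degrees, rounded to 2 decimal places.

Sensor diagonal = √(12.67² + 7.74²) = √220.4365 ≈ 14.8471 mm.
From the diagonal AOV: f = 14.8471 / (2·tan(49.2°)) = 14.8471 / 2.31702 ≈ 6.4078 mm.
Vertical AOV = 2·arctan(7.74 / (2 × 6.4078)) = 2·arctan(0.60395) ≈ 62.2596°.

62.26°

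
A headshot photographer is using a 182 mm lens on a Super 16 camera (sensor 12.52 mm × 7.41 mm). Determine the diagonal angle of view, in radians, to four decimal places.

0.0799 rad

Sensor diagonal = √(12.52² + 7.41²) = √211.6585 ≈ 14.5485 mm.
Angle of view α = 2·arctan(d/2f) with d = 14.5485 mm and f = 182 mm.
d/2f = 0.03997; arctan(0.03997) ≈ 0.0399 rad, so α ≈ 0.0799 rad.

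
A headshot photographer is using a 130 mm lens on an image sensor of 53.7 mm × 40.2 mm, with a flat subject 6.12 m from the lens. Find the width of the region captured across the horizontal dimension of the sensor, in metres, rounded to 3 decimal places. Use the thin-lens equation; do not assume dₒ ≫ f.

dₒ: 6.12 m = 6120 mm.
Similar triangles through the lens centre give W/dₒ = w/dᵢ; with 1/f = 1/dₒ + 1/dᵢ this gives W = w·(dₒ − f)/f.
W = 53.7 mm × (6120 − 130) / 130 = 53.7 × 46.0769 ≈ 2474.331 mm = 2.47433 m.

2.474 m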